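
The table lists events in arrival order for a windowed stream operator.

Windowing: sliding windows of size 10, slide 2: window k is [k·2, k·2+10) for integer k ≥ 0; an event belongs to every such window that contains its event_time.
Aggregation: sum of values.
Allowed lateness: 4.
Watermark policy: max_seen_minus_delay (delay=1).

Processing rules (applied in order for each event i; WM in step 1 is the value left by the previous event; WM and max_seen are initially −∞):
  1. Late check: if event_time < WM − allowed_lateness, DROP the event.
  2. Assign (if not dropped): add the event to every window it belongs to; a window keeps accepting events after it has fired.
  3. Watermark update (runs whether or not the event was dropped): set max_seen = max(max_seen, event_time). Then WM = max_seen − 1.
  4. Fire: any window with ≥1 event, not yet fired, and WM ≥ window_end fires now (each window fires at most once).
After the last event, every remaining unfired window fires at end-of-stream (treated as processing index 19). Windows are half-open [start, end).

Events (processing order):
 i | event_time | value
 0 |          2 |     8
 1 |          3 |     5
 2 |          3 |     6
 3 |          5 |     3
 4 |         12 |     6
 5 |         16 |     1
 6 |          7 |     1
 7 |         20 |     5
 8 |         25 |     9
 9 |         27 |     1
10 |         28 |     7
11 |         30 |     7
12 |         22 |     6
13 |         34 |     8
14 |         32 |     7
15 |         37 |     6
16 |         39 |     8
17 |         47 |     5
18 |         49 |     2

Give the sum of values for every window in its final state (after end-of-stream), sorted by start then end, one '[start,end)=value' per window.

[0,10)=22 [2,12)=22 [4,14)=9 [6,16)=6 [8,18)=7 [10,20)=7 [12,22)=12 [14,24)=6 [16,26)=15 [18,28)=15 [20,30)=22 [22,32)=24 [24,34)=31 [26,36)=30 [28,38)=35 [30,40)=36 [32,42)=29 [34,44)=22 [36,46)=14 [38,48)=13 [40,50)=7 [42,52)=7 [44,54)=7 [46,56)=7 [48,58)=2

i=0 t=2 v=8: → [2,12),[0,10); WM=1
i=1 t=3 v=5: → [2,12),[0,10); WM=2
i=2 t=3 v=6: → [2,12),[0,10); WM=2
i=3 t=5 v=3: → [4,14),[2,12),[0,10); WM=4
i=4 t=12 v=6: → [12,22),[10,20),[8,18),[6,16),[4,14); WM=11; [0,10) fires=22
i=5 t=16 v=1: → [16,26),[14,24),[12,22),[10,20),[8,18); WM=15; [2,12) fires=22 [4,14) fires=9
i=6 t=7 v=1: DROP (t<15-4); WM=15
i=7 t=20 v=5: → [20,30),[18,28),[16,26),[14,24),[12,22); WM=19; [6,16) fires=6 [8,18) fires=7
i=8 t=25 v=9: → [24,34),[22,32),[20,30),[18,28),[16,26); WM=24; [10,20) fires=7 [12,22) fires=12 [14,24) fires=6
i=9 t=27 v=1: → [26,36),[24,34),[22,32),[20,30),[18,28); WM=26; [16,26) fires=15
i=10 t=28 v=7: → [28,38),[26,36),[24,34),[22,32),[20,30); WM=27
i=11 t=30 v=7: → [30,40),[28,38),[26,36),[24,34),[22,32); WM=29; [18,28) fires=15
i=12 t=22 v=6: DROP (t<29-4); WM=29
i=13 t=34 v=8: → [34,44),[32,42),[30,40),[28,38),[26,36); WM=33; [20,30) fires=22 [22,32) fires=24
i=14 t=32 v=7: → [32,42),[30,40),[28,38),[26,36),[24,34); WM=33
i=15 t=37 v=6: → [36,46),[34,44),[32,42),[30,40),[28,38); WM=36; [24,34) fires=31 [26,36) fires=30
i=16 t=39 v=8: → [38,48),[36,46),[34,44),[32,42),[30,40); WM=38; [28,38) fires=35
i=17 t=47 v=5: → [46,56),[44,54),[42,52),[40,50),[38,48); WM=46; [30,40) fires=36 [32,42) fires=29 [34,44) fires=22 [36,46) fires=14
i=18 t=49 v=2: → [48,58),[46,56),[44,54),[42,52),[40,50); WM=48; [38,48) fires=13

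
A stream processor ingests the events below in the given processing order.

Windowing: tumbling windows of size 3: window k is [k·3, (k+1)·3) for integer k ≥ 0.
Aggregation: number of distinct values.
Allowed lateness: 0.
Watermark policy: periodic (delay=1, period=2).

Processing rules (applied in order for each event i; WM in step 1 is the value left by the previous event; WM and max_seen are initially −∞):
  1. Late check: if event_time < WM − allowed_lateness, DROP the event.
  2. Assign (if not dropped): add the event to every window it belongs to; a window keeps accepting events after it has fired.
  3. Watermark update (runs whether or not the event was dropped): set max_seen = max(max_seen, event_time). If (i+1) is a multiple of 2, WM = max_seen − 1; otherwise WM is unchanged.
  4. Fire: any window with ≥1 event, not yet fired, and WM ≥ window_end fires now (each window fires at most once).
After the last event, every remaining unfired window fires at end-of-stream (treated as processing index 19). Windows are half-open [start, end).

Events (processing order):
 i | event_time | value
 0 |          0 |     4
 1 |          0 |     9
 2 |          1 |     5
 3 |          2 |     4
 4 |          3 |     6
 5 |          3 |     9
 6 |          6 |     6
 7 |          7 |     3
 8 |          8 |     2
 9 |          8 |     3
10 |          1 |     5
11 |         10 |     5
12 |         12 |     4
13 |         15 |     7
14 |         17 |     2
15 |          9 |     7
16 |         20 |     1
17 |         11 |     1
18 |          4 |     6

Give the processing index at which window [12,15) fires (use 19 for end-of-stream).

i=0 t=0 v=4: → [0,3); WM=−∞
i=1 t=0 v=9: → [0,3); WM=-1
i=2 t=1 v=5: → [0,3); WM=-1
i=3 t=2 v=4: → [0,3); WM=1
i=4 t=3 v=6: → [3,6); WM=1
i=5 t=3 v=9: → [3,6); WM=2
i=6 t=6 v=6: → [6,9); WM=2
i=7 t=7 v=3: → [6,9); WM=6; [0,3) fires=3 [3,6) fires=2
i=8 t=8 v=2: → [6,9); WM=6
i=9 t=8 v=3: → [6,9); WM=7
i=10 t=1 v=5: DROP (t<7-0); WM=7
i=11 t=10 v=5: → [9,12); WM=9; [6,9) fires=3
i=12 t=12 v=4: → [12,15); WM=9
i=13 t=15 v=7: → [15,18); WM=14; [9,12) fires=1
i=14 t=17 v=2: → [15,18); WM=14
i=15 t=9 v=7: DROP (t<14-0); WM=16; [12,15) fires=1
i=16 t=20 v=1: → [18,21); WM=16
i=17 t=11 v=1: DROP (t<16-0); WM=19; [15,18) fires=2
i=18 t=4 v=6: DROP (t<19-0); WM=19

15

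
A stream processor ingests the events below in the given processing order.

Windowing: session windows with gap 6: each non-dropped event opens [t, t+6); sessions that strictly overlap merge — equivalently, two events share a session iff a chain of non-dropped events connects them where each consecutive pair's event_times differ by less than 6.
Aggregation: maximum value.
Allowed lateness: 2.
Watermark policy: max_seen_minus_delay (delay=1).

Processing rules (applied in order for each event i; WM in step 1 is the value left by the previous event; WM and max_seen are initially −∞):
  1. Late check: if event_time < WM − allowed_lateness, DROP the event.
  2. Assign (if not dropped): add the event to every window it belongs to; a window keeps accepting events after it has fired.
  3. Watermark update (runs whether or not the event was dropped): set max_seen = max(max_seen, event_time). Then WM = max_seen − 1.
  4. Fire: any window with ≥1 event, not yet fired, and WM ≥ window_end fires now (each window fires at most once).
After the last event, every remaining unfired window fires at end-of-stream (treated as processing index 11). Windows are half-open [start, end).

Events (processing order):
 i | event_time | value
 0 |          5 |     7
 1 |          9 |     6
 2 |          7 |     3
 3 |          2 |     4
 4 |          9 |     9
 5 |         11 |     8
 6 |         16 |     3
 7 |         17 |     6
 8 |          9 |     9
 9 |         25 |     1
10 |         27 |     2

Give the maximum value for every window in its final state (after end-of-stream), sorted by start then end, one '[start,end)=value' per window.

[5,23)=9 [25,33)=2

i=0 t=5 v=7: → [5,11); WM=4
i=1 t=9 v=6: → [5,15); WM=8
i=2 t=7 v=3: → [5,15); WM=8
i=3 t=2 v=4: DROP (t<8-2); WM=8
i=4 t=9 v=9: → [5,15); WM=8
i=5 t=11 v=8: → [5,17); WM=10
i=6 t=16 v=3: → [5,22); WM=15
i=7 t=17 v=6: → [5,23); WM=16
i=8 t=9 v=9: DROP (t<16-2); WM=16
i=9 t=25 v=1: → [25,31); WM=24
i=10 t=27 v=2: → [25,33); WM=26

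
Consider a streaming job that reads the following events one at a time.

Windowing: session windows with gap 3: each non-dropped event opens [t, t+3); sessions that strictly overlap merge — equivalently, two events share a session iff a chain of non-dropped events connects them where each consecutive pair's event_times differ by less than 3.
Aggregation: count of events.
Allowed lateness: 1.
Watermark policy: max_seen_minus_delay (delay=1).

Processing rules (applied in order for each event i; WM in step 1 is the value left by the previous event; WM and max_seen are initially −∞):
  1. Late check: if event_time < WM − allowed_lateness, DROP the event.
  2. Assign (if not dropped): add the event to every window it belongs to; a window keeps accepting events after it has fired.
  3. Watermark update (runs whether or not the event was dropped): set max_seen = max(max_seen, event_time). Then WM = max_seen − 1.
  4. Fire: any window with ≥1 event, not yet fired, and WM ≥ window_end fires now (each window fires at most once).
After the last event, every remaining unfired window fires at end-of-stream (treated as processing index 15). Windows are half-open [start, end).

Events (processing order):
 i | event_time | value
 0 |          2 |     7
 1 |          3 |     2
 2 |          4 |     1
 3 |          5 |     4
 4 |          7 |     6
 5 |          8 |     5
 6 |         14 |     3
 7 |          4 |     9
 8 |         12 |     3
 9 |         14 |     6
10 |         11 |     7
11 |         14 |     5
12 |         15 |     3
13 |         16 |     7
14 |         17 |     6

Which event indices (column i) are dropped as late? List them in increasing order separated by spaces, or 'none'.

7 10

i=0 t=2 v=7: → [2,5); WM=1
i=1 t=3 v=2: → [2,6); WM=2
i=2 t=4 v=1: → [2,7); WM=3
i=3 t=5 v=4: → [2,8); WM=4
i=4 t=7 v=6: → [2,10); WM=6
i=5 t=8 v=5: → [2,11); WM=7
i=6 t=14 v=3: → [14,17); WM=13
i=7 t=4 v=9: DROP (t<13-1); WM=13
i=8 t=12 v=3: → [12,17); WM=13
i=9 t=14 v=6: → [12,17); WM=13
i=10 t=11 v=7: DROP (t<13-1); WM=13
i=11 t=14 v=5: → [12,17); WM=13
i=12 t=15 v=3: → [12,18); WM=14
i=13 t=16 v=7: → [12,19); WM=15
i=14 t=17 v=6: → [12,20); WM=16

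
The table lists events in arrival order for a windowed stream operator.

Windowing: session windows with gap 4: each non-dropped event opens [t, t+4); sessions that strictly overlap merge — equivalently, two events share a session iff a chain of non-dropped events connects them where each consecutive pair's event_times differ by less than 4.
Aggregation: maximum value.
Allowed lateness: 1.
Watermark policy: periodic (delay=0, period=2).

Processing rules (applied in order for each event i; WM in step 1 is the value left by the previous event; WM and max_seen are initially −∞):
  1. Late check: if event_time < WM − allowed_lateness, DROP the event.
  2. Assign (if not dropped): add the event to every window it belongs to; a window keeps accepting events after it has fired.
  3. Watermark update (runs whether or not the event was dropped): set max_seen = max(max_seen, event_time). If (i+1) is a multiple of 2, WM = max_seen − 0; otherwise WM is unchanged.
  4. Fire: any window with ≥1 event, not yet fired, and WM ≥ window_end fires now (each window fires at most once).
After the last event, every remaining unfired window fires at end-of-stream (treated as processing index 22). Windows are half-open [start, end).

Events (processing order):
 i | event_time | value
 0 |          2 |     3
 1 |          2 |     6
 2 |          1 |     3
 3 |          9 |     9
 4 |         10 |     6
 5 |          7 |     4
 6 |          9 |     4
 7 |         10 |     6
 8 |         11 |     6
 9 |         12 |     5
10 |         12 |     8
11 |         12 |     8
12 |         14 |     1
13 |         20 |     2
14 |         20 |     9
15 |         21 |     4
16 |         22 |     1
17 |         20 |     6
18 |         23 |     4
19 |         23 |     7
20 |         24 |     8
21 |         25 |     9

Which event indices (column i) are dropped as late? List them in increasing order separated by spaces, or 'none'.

5

i=0 t=2 v=3: → [2,6); WM=−∞
i=1 t=2 v=6: → [2,6); WM=2
i=2 t=1 v=3: → [1,6); WM=2
i=3 t=9 v=9: → [9,13); WM=9
i=4 t=10 v=6: → [9,14); WM=9
i=5 t=7 v=4: DROP (t<9-1); WM=10
i=6 t=9 v=4: → [9,14); WM=10
i=7 t=10 v=6: → [9,14); WM=10
i=8 t=11 v=6: → [9,15); WM=10
i=9 t=12 v=5: → [9,16); WM=12
i=10 t=12 v=8: → [9,16); WM=12
i=11 t=12 v=8: → [9,16); WM=12
i=12 t=14 v=1: → [9,18); WM=12
i=13 t=20 v=2: → [20,24); WM=20
i=14 t=20 v=9: → [20,24); WM=20
i=15 t=21 v=4: → [20,25); WM=21
i=16 t=22 v=1: → [20,26); WM=21
i=17 t=20 v=6: → [20,26); WM=22
i=18 t=23 v=4: → [20,27); WM=22
i=19 t=23 v=7: → [20,27); WM=23
i=20 t=24 v=8: → [20,28); WM=23
i=21 t=25 v=9: → [20,29); WM=25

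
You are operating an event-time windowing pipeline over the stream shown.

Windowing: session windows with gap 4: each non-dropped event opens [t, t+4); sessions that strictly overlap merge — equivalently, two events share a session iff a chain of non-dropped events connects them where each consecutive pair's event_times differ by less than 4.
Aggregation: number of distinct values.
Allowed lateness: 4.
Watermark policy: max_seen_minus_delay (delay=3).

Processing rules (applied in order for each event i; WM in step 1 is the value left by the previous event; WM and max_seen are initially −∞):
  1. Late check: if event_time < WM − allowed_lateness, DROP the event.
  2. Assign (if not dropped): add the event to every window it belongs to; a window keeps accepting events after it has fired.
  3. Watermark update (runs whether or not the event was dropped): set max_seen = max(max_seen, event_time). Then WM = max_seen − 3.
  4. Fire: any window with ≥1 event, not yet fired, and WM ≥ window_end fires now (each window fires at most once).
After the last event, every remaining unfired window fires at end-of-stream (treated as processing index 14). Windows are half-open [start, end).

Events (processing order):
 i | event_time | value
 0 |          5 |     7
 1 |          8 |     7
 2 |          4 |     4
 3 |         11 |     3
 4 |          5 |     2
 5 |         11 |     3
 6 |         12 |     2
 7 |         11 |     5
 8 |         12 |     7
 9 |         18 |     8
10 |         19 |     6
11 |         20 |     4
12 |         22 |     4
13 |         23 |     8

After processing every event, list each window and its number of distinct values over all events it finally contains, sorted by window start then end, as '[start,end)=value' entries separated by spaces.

i=0 t=5 v=7: → [5,9); WM=2
i=1 t=8 v=7: → [5,12); WM=5
i=2 t=4 v=4: → [4,12); WM=5
i=3 t=11 v=3: → [4,15); WM=8
i=4 t=5 v=2: → [4,15); WM=8
i=5 t=11 v=3: → [4,15); WM=8
i=6 t=12 v=2: → [4,16); WM=9
i=7 t=11 v=5: → [4,16); WM=9
i=8 t=12 v=7: → [4,16); WM=9
i=9 t=18 v=8: → [18,22); WM=15
i=10 t=19 v=6: → [18,23); WM=16
i=11 t=20 v=4: → [18,24); WM=17
i=12 t=22 v=4: → [18,26); WM=19
i=13 t=23 v=8: → [18,27); WM=20

[4,16)=5 [18,27)=3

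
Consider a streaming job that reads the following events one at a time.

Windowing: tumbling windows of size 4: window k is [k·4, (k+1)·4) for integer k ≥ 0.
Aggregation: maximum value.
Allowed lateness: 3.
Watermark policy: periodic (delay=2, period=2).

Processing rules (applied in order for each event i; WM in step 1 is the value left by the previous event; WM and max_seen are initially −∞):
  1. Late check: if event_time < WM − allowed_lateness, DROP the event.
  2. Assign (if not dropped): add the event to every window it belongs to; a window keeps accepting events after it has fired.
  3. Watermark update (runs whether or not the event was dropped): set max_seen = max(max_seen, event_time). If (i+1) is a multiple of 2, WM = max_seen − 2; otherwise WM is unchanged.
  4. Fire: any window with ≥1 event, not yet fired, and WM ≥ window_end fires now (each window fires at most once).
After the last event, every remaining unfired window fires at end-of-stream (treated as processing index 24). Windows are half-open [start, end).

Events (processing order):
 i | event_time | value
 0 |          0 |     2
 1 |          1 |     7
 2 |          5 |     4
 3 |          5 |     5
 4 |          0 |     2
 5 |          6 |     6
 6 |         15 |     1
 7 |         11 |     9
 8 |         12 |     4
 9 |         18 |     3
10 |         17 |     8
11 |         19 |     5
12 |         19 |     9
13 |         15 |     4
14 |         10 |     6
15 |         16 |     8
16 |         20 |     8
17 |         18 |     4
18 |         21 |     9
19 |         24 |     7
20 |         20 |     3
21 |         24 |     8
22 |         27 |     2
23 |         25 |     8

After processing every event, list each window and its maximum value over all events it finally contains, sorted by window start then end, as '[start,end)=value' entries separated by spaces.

i=0 t=0 v=2: → [0,4); WM=−∞
i=1 t=1 v=7: → [0,4); WM=-1
i=2 t=5 v=4: → [4,8); WM=-1
i=3 t=5 v=5: → [4,8); WM=3
i=4 t=0 v=2: → [0,4); WM=3
i=5 t=6 v=6: → [4,8); WM=4; [0,4) fires=7
i=6 t=15 v=1: → [12,16); WM=4
i=7 t=11 v=9: → [8,12); WM=13; [4,8) fires=6 [8,12) fires=9
i=8 t=12 v=4: → [12,16); WM=13
i=9 t=18 v=3: → [16,20); WM=16; [12,16) fires=4
i=10 t=17 v=8: → [16,20); WM=16
i=11 t=19 v=5: → [16,20); WM=17
i=12 t=19 v=9: → [16,20); WM=17
i=13 t=15 v=4: → [12,16); WM=17
i=14 t=10 v=6: DROP (t<17-3); WM=17
i=15 t=16 v=8: → [16,20); WM=17
i=16 t=20 v=8: → [20,24); WM=17
i=17 t=18 v=4: → [16,20); WM=18
i=18 t=21 v=9: → [20,24); WM=18
i=19 t=24 v=7: → [24,28); WM=22; [16,20) fires=9
i=20 t=20 v=3: → [20,24); WM=22
i=21 t=24 v=8: → [24,28); WM=22
i=22 t=27 v=2: → [24,28); WM=22
i=23 t=25 v=8: → [24,28); WM=25; [20,24) fires=9

[0,4)=7 [4,8)=6 [8,12)=9 [12,16)=4 [16,20)=9 [20,24)=9 [24,28)=8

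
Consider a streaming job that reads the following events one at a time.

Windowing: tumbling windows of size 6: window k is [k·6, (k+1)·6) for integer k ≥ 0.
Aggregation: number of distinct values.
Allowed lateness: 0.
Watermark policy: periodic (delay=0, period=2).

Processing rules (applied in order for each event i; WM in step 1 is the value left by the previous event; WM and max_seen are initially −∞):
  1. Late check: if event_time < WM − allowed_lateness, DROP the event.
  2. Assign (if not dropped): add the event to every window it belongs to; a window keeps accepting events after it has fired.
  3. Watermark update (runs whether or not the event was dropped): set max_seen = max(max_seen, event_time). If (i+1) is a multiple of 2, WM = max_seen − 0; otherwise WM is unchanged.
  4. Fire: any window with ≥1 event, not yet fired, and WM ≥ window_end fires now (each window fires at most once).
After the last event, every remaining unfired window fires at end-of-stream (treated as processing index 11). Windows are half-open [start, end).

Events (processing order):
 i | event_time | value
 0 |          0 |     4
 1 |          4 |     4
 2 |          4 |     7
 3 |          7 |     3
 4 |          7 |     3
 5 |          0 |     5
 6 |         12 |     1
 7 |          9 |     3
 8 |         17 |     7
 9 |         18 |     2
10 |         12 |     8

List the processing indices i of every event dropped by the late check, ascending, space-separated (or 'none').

5 10

i=0 t=0 v=4: → [0,6); WM=−∞
i=1 t=4 v=4: → [0,6); WM=4
i=2 t=4 v=7: → [0,6); WM=4
i=3 t=7 v=3: → [6,12); WM=7; [0,6) fires=2
i=4 t=7 v=3: → [6,12); WM=7
i=5 t=0 v=5: DROP (t<7-0); WM=7
i=6 t=12 v=1: → [12,18); WM=7
i=7 t=9 v=3: → [6,12); WM=12; [6,12) fires=1
i=8 t=17 v=7: → [12,18); WM=12
i=9 t=18 v=2: → [18,24); WM=18; [12,18) fires=2
i=10 t=12 v=8: DROP (t<18-0); WM=18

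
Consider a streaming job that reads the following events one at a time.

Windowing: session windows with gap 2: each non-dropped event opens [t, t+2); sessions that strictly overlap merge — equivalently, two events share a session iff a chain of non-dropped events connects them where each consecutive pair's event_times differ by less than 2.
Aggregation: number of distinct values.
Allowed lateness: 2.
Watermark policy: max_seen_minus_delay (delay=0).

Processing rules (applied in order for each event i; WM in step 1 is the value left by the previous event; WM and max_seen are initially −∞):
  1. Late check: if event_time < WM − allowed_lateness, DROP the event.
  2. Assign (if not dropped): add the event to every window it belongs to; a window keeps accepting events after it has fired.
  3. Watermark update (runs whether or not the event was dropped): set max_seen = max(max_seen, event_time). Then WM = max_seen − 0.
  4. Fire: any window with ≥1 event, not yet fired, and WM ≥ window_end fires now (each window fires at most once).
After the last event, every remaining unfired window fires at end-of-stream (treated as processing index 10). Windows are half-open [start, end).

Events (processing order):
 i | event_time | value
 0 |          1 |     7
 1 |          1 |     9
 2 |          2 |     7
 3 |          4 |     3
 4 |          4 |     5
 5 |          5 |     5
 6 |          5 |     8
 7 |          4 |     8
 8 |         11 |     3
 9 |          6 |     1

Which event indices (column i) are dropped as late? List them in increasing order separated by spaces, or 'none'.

9

i=0 t=1 v=7: → [1,3); WM=1
i=1 t=1 v=9: → [1,3); WM=1
i=2 t=2 v=7: → [1,4); WM=2
i=3 t=4 v=3: → [4,6); WM=4
i=4 t=4 v=5: → [4,6); WM=4
i=5 t=5 v=5: → [4,7); WM=5
i=6 t=5 v=8: → [4,7); WM=5
i=7 t=4 v=8: → [4,7); WM=5
i=8 t=11 v=3: → [11,13); WM=11
i=9 t=6 v=1: DROP (t<11-2); WM=11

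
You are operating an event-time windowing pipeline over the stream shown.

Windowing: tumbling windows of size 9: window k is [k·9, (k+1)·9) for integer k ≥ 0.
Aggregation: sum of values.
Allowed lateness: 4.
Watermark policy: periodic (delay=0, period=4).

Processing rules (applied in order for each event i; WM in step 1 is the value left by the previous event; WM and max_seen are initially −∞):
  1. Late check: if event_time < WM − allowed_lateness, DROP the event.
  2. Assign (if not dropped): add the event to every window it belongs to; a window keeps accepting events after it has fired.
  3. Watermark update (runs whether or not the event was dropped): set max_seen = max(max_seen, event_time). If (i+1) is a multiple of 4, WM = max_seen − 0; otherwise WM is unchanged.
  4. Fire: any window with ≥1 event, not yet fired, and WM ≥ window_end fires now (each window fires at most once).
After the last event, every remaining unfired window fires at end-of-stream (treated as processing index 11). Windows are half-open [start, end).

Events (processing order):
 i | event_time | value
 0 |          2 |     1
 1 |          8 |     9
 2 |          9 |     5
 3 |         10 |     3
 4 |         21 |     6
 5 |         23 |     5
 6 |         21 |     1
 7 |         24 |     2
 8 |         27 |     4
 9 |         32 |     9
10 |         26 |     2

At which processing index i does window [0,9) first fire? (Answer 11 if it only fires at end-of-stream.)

3

i=0 t=2 v=1: → [0,9); WM=−∞
i=1 t=8 v=9: → [0,9); WM=−∞
i=2 t=9 v=5: → [9,18); WM=−∞
i=3 t=10 v=3: → [9,18); WM=10; [0,9) fires=10
i=4 t=21 v=6: → [18,27); WM=10
i=5 t=23 v=5: → [18,27); WM=10
i=6 t=21 v=1: → [18,27); WM=10
i=7 t=24 v=2: → [18,27); WM=24; [9,18) fires=8
i=8 t=27 v=4: → [27,36); WM=24
i=9 t=32 v=9: → [27,36); WM=24
i=10 t=26 v=2: → [18,27); WM=24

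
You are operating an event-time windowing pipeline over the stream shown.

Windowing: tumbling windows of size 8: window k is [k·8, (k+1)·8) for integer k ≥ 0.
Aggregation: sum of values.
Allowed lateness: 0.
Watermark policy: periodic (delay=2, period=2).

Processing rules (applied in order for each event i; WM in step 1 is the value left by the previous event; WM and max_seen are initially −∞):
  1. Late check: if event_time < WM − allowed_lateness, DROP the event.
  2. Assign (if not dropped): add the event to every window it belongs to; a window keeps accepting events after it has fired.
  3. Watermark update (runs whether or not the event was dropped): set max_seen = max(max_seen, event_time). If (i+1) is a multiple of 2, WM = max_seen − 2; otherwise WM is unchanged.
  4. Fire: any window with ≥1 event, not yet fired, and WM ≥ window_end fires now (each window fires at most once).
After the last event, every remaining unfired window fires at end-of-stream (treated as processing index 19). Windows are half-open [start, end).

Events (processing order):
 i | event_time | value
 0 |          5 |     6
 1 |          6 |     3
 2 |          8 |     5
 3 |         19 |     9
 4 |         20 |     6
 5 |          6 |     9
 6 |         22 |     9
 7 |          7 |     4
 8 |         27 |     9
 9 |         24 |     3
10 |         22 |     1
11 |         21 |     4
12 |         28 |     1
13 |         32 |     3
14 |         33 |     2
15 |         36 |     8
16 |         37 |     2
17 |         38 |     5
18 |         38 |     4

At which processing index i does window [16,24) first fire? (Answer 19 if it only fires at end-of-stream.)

i=0 t=5 v=6: → [0,8); WM=−∞
i=1 t=6 v=3: → [0,8); WM=4
i=2 t=8 v=5: → [8,16); WM=4
i=3 t=19 v=9: → [16,24); WM=17; [0,8) fires=9 [8,16) fires=5
i=4 t=20 v=6: → [16,24); WM=17
i=5 t=6 v=9: DROP (t<17-0); WM=18
i=6 t=22 v=9: → [16,24); WM=18
i=7 t=7 v=4: DROP (t<18-0); WM=20
i=8 t=27 v=9: → [24,32); WM=20
i=9 t=24 v=3: → [24,32); WM=25; [16,24) fires=24
i=10 t=22 v=1: DROP (t<25-0); WM=25
i=11 t=21 v=4: DROP (t<25-0); WM=25
i=12 t=28 v=1: → [24,32); WM=25
i=13 t=32 v=3: → [32,40); WM=30
i=14 t=33 v=2: → [32,40); WM=30
i=15 t=36 v=8: → [32,40); WM=34; [24,32) fires=13
i=16 t=37 v=2: → [32,40); WM=34
i=17 t=38 v=5: → [32,40); WM=36
i=18 t=38 v=4: → [32,40); WM=36

9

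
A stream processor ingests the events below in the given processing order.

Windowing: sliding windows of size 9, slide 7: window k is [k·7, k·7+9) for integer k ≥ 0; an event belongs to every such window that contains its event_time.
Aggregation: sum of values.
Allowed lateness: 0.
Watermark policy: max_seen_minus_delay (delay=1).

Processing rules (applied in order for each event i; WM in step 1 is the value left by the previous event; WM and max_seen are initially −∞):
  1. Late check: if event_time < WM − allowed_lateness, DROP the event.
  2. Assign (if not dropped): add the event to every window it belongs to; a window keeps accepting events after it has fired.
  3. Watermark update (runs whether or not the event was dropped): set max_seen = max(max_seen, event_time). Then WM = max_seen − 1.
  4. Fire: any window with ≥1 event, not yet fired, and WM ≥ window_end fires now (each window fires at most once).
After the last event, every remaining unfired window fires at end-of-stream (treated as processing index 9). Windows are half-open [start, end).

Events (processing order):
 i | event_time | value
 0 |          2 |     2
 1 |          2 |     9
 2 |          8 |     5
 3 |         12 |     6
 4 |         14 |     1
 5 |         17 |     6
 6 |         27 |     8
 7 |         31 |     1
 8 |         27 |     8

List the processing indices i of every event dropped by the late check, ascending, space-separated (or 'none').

i=0 t=2 v=2: → [0,9); WM=1
i=1 t=2 v=9: → [0,9); WM=1
i=2 t=8 v=5: → [7,16),[0,9); WM=7
i=3 t=12 v=6: → [7,16); WM=11; [0,9) fires=16
i=4 t=14 v=1: → [14,23),[7,16); WM=13
i=5 t=17 v=6: → [14,23); WM=16; [7,16) fires=12
i=6 t=27 v=8: → [21,30); WM=26; [14,23) fires=7
i=7 t=31 v=1: → [28,37); WM=30; [21,30) fires=8
i=8 t=27 v=8: DROP (t<30-0); WM=30

8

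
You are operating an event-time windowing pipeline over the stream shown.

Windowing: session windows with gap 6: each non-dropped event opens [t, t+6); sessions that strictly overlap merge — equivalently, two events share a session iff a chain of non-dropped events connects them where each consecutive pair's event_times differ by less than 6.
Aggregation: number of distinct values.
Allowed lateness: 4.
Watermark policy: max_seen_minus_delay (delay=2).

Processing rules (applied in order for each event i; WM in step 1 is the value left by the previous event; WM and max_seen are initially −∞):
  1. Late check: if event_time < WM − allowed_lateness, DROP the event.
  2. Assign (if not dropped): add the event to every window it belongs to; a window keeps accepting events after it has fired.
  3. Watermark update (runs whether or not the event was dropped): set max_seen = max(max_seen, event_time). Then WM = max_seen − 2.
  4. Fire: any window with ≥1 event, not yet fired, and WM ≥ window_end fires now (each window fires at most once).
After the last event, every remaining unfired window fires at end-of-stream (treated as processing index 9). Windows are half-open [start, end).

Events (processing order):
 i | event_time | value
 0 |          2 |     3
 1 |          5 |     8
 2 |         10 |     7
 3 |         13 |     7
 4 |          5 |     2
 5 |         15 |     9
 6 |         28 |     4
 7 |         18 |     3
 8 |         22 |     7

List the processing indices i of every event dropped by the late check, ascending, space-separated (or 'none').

4 7

i=0 t=2 v=3: → [2,8); WM=0
i=1 t=5 v=8: → [2,11); WM=3
i=2 t=10 v=7: → [2,16); WM=8
i=3 t=13 v=7: → [2,19); WM=11
i=4 t=5 v=2: DROP (t<11-4); WM=11
i=5 t=15 v=9: → [2,21); WM=13
i=6 t=28 v=4: → [28,34); WM=26
i=7 t=18 v=3: DROP (t<26-4); WM=26
i=8 t=22 v=7: → [22,28); WM=26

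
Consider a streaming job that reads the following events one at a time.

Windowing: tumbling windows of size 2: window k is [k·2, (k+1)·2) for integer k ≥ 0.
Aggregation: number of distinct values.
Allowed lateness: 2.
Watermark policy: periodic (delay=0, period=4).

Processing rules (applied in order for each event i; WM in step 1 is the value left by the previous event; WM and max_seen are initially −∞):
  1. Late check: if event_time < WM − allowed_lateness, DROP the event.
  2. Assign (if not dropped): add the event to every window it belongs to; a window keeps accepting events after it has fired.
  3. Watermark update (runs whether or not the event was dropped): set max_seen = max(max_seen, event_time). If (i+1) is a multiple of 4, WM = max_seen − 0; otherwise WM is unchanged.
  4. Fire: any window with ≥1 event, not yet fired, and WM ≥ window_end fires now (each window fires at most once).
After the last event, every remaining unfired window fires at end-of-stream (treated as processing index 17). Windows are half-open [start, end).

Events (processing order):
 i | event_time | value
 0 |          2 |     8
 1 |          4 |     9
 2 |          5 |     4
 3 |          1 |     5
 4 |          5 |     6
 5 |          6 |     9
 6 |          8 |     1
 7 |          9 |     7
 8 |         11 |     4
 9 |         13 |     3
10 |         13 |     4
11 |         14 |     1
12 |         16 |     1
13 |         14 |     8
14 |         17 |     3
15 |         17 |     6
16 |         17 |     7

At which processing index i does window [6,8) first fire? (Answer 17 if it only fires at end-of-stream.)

7

i=0 t=2 v=8: → [2,4); WM=−∞
i=1 t=4 v=9: → [4,6); WM=−∞
i=2 t=5 v=4: → [4,6); WM=−∞
i=3 t=1 v=5: → [0,2); WM=5; [0,2) fires=1 [2,4) fires=1
i=4 t=5 v=6: → [4,6); WM=5
i=5 t=6 v=9: → [6,8); WM=5
i=6 t=8 v=1: → [8,10); WM=5
i=7 t=9 v=7: → [8,10); WM=9; [4,6) fires=3 [6,8) fires=1
i=8 t=11 v=4: → [10,12); WM=9
i=9 t=13 v=3: → [12,14); WM=9
i=10 t=13 v=4: → [12,14); WM=9
i=11 t=14 v=1: → [14,16); WM=14; [8,10) fires=2 [10,12) fires=1 [12,14) fires=2
i=12 t=16 v=1: → [16,18); WM=14
i=13 t=14 v=8: → [14,16); WM=14
i=14 t=17 v=3: → [16,18); WM=14
i=15 t=17 v=6: → [16,18); WM=17; [14,16) fires=2
i=16 t=17 v=7: → [16,18); WM=17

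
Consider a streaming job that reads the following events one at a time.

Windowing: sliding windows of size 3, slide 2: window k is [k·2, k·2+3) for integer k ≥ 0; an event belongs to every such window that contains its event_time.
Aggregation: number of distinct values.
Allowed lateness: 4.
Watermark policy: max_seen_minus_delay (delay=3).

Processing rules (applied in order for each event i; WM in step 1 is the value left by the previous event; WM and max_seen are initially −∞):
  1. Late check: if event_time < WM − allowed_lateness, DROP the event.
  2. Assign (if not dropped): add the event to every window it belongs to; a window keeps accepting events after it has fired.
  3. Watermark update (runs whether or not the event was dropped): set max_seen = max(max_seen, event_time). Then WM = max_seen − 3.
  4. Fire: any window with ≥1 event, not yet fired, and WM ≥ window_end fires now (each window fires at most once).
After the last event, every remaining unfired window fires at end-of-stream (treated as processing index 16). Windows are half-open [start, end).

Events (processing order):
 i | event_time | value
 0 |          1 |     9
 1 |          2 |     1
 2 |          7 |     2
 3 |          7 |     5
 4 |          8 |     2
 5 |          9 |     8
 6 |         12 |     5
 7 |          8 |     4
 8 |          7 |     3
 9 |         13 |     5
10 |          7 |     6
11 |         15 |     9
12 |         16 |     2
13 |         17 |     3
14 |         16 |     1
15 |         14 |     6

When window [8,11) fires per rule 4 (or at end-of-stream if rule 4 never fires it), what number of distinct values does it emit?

i=0 t=1 v=9: → [0,3); WM=-2
i=1 t=2 v=1: → [2,5),[0,3); WM=-1
i=2 t=7 v=2: → [6,9); WM=4; [0,3) fires=2
i=3 t=7 v=5: → [6,9); WM=4
i=4 t=8 v=2: → [8,11),[6,9); WM=5; [2,5) fires=1
i=5 t=9 v=8: → [8,11); WM=6
i=6 t=12 v=5: → [12,15),[10,13); WM=9; [6,9) fires=2
i=7 t=8 v=4: → [8,11),[6,9); WM=9
i=8 t=7 v=3: → [6,9); WM=9
i=9 t=13 v=5: → [12,15); WM=10
i=10 t=7 v=6: → [6,9); WM=10
i=11 t=15 v=9: → [14,17); WM=12; [8,11) fires=3
i=12 t=16 v=2: → [16,19),[14,17); WM=13; [10,13) fires=1
i=13 t=17 v=3: → [16,19); WM=14
i=14 t=16 v=1: → [16,19),[14,17); WM=14
i=15 t=14 v=6: → [14,17),[12,15); WM=14

3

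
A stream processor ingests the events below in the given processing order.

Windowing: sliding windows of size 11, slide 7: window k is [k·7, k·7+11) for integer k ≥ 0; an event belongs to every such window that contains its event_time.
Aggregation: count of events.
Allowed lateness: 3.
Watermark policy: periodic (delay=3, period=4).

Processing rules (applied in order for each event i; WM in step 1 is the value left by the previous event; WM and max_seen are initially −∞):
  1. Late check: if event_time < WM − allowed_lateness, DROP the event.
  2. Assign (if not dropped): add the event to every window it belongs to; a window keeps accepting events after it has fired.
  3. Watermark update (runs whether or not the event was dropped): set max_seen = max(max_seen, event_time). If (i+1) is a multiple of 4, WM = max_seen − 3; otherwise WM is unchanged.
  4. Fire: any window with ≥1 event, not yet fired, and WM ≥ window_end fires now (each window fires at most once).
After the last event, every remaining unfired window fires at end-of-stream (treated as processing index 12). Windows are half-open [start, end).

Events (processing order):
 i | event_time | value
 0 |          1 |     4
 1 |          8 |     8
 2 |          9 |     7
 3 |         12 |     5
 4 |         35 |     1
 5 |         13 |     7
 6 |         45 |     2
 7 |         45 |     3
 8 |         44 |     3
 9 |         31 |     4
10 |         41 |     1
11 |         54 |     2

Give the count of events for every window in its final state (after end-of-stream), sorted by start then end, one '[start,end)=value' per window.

[0,11)=3 [7,18)=4 [28,39)=1 [35,46)=5 [42,53)=3 [49,60)=1

i=0 t=1 v=4: → [0,11); WM=−∞
i=1 t=8 v=8: → [7,18),[0,11); WM=−∞
i=2 t=9 v=7: → [7,18),[0,11); WM=−∞
i=3 t=12 v=5: → [7,18); WM=9
i=4 t=35 v=1: → [35,46),[28,39); WM=9
i=5 t=13 v=7: → [7,18); WM=9
i=6 t=45 v=2: → [42,53),[35,46); WM=9
i=7 t=45 v=3: → [42,53),[35,46); WM=42; [0,11) fires=3 [7,18) fires=4 [28,39) fires=1
i=8 t=44 v=3: → [42,53),[35,46); WM=42
i=9 t=31 v=4: DROP (t<42-3); WM=42
i=10 t=41 v=1: → [35,46); WM=42
i=11 t=54 v=2: → [49,60); WM=51; [35,46) fires=5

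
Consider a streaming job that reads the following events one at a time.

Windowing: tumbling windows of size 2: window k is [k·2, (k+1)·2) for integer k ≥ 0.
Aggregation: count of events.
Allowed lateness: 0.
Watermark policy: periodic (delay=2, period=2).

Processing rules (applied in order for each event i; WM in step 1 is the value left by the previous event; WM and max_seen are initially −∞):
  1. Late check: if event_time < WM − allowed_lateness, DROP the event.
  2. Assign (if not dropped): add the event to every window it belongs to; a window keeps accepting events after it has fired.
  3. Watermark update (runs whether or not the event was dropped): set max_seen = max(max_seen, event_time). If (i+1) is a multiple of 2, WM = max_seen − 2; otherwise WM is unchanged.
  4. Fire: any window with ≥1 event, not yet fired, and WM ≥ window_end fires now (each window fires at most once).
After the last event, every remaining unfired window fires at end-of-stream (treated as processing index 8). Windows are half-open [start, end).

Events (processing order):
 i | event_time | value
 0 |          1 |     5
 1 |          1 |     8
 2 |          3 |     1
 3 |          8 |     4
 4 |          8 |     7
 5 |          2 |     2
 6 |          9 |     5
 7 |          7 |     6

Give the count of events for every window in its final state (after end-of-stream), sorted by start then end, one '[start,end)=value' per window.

i=0 t=1 v=5: → [0,2); WM=−∞
i=1 t=1 v=8: → [0,2); WM=-1
i=2 t=3 v=1: → [2,4); WM=-1
i=3 t=8 v=4: → [8,10); WM=6; [0,2) fires=2 [2,4) fires=1
i=4 t=8 v=7: → [8,10); WM=6
i=5 t=2 v=2: DROP (t<6-0); WM=6
i=6 t=9 v=5: → [8,10); WM=6
i=7 t=7 v=6: → [6,8); WM=7

[0,2)=2 [2,4)=1 [6,8)=1 [8,10)=3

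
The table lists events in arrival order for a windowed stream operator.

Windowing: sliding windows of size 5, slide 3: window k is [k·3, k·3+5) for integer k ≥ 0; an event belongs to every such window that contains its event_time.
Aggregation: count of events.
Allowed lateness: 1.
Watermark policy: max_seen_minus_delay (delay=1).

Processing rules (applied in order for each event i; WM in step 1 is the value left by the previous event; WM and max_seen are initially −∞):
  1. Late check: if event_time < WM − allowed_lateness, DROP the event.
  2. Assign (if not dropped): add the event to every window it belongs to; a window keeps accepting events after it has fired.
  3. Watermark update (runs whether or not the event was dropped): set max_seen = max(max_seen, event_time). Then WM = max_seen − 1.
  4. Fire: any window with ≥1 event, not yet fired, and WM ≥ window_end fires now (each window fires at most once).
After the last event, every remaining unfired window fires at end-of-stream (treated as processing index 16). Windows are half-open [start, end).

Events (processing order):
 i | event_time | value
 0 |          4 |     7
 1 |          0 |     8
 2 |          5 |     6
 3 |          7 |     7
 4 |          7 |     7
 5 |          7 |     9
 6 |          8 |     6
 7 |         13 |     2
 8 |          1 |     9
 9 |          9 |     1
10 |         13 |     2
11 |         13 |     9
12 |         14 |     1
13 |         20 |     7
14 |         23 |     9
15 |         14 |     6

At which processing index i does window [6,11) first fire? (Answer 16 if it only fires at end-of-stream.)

7

i=0 t=4 v=7: → [3,8),[0,5); WM=3
i=1 t=0 v=8: DROP (t<3-1); WM=3
i=2 t=5 v=6: → [3,8); WM=4
i=3 t=7 v=7: → [6,11),[3,8); WM=6; [0,5) fires=1
i=4 t=7 v=7: → [6,11),[3,8); WM=6
i=5 t=7 v=9: → [6,11),[3,8); WM=6
i=6 t=8 v=6: → [6,11); WM=7
i=7 t=13 v=2: → [12,17),[9,14); WM=12; [3,8) fires=5 [6,11) fires=4
i=8 t=1 v=9: DROP (t<12-1); WM=12
i=9 t=9 v=1: DROP (t<12-1); WM=12
i=10 t=13 v=2: → [12,17),[9,14); WM=12
i=11 t=13 v=9: → [12,17),[9,14); WM=12
i=12 t=14 v=1: → [12,17); WM=13
i=13 t=20 v=7: → [18,23); WM=19; [9,14) fires=3 [12,17) fires=4
i=14 t=23 v=9: → [21,26); WM=22
i=15 t=14 v=6: DROP (t<22-1); WM=22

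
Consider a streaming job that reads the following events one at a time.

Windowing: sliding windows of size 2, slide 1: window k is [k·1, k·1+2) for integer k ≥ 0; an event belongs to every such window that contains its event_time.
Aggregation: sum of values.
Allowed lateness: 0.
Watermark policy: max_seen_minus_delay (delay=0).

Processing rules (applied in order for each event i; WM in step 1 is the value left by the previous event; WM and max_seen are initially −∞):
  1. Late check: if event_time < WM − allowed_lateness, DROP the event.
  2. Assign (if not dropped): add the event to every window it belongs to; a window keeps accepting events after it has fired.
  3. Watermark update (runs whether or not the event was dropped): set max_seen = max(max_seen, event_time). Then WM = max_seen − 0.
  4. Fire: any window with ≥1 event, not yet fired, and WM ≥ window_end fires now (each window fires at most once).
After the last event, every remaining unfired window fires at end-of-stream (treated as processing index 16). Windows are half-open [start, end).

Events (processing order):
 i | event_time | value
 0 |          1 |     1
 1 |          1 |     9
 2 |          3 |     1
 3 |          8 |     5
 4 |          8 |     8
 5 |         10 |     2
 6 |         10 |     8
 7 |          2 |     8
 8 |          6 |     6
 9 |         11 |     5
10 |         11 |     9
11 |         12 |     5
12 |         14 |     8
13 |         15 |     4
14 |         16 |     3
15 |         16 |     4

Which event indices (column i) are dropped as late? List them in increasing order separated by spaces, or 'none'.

7 8

i=0 t=1 v=1: → [1,3),[0,2); WM=1
i=1 t=1 v=9: → [1,3),[0,2); WM=1
i=2 t=3 v=1: → [3,5),[2,4); WM=3; [0,2) fires=10 [1,3) fires=10
i=3 t=8 v=5: → [8,10),[7,9); WM=8; [2,4) fires=1 [3,5) fires=1
i=4 t=8 v=8: → [8,10),[7,9); WM=8
i=5 t=10 v=2: → [10,12),[9,11); WM=10; [7,9) fires=13 [8,10) fires=13
i=6 t=10 v=8: → [10,12),[9,11); WM=10
i=7 t=2 v=8: DROP (t<10-0); WM=10
i=8 t=6 v=6: DROP (t<10-0); WM=10
i=9 t=11 v=5: → [11,13),[10,12); WM=11; [9,11) fires=10
i=10 t=11 v=9: → [11,13),[10,12); WM=11
i=11 t=12 v=5: → [12,14),[11,13); WM=12; [10,12) fires=24
i=12 t=14 v=8: → [14,16),[13,15); WM=14; [11,13) fires=19 [12,14) fires=5
i=13 t=15 v=4: → [15,17),[14,16); WM=15; [13,15) fires=8
i=14 t=16 v=3: → [16,18),[15,17); WM=16; [14,16) fires=12
i=15 t=16 v=4: → [16,18),[15,17); WM=16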